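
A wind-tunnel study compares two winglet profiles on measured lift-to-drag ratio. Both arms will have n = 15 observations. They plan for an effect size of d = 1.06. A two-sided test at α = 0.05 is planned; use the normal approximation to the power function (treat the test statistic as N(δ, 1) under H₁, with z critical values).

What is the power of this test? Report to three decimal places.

Power ≈ 0.827

Noncentrality parameter: δ = d·√(n/2) = 1.06 × √(15/2) = 2.9029
Critical value for a two-sided test at α = 0.05: z_{α/2} = 1.960.
Power = Φ(δ − 1.960) + Φ(−δ − 1.960) = Φ(0.943) + Φ(-4.863) = 0.8272 + 0.0000 = 0.8272.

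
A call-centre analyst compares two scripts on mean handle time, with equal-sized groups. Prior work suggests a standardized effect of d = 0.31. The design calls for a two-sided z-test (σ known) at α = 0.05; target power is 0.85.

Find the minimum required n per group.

n = 187 per group

Set Φ(δ − 1.960) = 0.85; then δ − 1.960 = Φ⁻¹(0.85) = 1.036, giving δ = 2.996.
(Ignoring the negligible lower-tail rejection probability gives the usual closed-form inversion.)
δ = d·√(n/2) ⇒ n = 2(δ/d)² = 2 × (2.996 / 0.31)² = 186.86.
Round up to the next whole unit.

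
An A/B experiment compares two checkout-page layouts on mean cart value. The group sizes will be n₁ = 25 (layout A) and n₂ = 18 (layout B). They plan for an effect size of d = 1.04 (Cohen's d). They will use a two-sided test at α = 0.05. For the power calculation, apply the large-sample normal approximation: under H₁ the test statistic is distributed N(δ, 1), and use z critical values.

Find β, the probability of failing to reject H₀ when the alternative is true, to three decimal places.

β ≈ 0.080

Noncentrality parameter: δ = d / √(1/n₁ + 1/n₂) = 1.04 / √(1/25 + 1/18) = 3.3644
Two-sided α = 0.05 → critical value z_{0.025} = 1.960.
Power = Φ(δ − 1.960) + Φ(−δ − 1.960) = Φ(1.404) + Φ(-5.324) = 0.9199 + 0.0000 = 0.9199.
Type II error: β = 1 − power = 1 − 0.9199 = 0.0801.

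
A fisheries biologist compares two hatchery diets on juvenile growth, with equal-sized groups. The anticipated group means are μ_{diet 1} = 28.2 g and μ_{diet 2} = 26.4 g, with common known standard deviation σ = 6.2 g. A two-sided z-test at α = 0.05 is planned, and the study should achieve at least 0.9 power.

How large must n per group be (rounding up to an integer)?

Standardized effect: d = |μ_{diet 1} − μ_{diet 2}| / σ = |28.2 − 26.4| / 6.2 = 0.2903
Set Φ(δ − 1.960) = 0.9; then δ − 1.960 = Φ⁻¹(0.9) = 1.282, giving δ = 3.242.
(The Φ(−δ − z_{α/2}) term is vanishingly small for δ > 0 and is dropped in the standard sample-size formula.)
δ = d·√(n/2) ⇒ n = 2(δ/d)² = 2 × (3.242 / 0.2903)² = 249.32.
Round up to the next whole unit.

n = 250 per group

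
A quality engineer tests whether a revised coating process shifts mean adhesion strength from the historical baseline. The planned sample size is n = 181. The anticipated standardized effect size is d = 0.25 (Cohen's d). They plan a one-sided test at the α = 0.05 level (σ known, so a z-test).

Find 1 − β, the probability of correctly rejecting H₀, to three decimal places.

Noncentrality parameter: δ = d·√n = 0.25 × √181 = 3.3634
One-sided α = 0.05 → critical value z_{0.05} = 1.645.
Power = P(Z > 1.645 − δ) = Φ(1.719) = 0.9572.

Power ≈ 0.957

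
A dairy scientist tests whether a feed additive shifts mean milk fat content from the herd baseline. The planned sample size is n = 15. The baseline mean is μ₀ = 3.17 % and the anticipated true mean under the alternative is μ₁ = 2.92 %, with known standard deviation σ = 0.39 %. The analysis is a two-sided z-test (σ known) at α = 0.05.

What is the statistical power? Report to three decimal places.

Standardized effect: d = |μ₁ − μ₀| / σ = |2.92 − 3.17| / 0.39 = 0.6410
Noncentrality parameter: δ = d·√n = 0.6410 × √15 = 2.4827
Critical value for a two-sided test at α = 0.05: z_{α/2} = 1.960.
Power = Φ(δ − 1.960) + Φ(−δ − 1.960) = Φ(0.523) + Φ(-4.443) = 0.6994 + 0.0000 = 0.6994.

Power ≈ 0.699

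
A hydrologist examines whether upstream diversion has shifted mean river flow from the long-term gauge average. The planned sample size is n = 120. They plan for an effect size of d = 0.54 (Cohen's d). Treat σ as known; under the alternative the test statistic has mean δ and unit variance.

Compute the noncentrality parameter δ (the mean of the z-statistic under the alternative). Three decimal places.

The noncentrality parameter scales effect size by the design's sample-size factor: δ = d·√n = 0.54 × √120 = 5.9154

δ ≈ 5.915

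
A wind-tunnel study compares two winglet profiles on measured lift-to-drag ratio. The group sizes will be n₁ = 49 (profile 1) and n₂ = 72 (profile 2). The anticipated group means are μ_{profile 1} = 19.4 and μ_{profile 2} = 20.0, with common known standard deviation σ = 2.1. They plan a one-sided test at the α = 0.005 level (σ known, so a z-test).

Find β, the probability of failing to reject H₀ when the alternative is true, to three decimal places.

β ≈ 0.849

Standardized effect: d = |μ_{profile 1} − μ_{profile 2}| / σ = |19.4 − 20.0| / 2.1 = 0.2857
Noncentrality parameter: δ = d / √(1/n₁ + 1/n₂) = 0.2857 / √(1/49 + 1/72) = 1.5428
One-sided α = 0.005 → critical value z_{0.005} = 2.576.
Power = Φ(δ − 2.576) = Φ(-1.033) = 0.1508.
Type II error: β = 1 − power = 1 − 0.1508 = 0.8492.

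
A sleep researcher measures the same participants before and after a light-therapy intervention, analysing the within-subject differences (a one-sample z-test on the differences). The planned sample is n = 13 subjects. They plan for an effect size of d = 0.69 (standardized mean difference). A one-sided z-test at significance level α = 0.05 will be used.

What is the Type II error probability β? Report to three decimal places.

Noncentrality parameter: δ = d·√n = 0.69 × √13 = 2.4878
One-sided α = 0.05 → critical value z_{0.05} = 1.645.
Power = P(Z > 1.645 − δ) = Φ(0.843) = 0.8004.
Type II error: β = 1 − power = 1 − 0.8004 = 0.1996.

β ≈ 0.200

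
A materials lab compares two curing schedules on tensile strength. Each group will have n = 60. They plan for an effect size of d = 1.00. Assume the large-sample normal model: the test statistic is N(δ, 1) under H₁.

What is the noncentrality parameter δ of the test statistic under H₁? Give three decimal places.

δ ≈ 5.477

The noncentrality parameter scales effect size by the design's sample-size factor: δ = d·√(n/2) = 1.00 × √(60/2) = 5.4772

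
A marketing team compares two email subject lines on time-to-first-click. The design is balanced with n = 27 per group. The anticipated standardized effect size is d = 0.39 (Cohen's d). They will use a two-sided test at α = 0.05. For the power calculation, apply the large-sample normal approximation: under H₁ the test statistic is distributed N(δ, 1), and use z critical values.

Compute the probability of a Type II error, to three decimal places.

β ≈ 0.701

Noncentrality parameter: δ = d·√(n/2) = 0.39 × √(27/2) = 1.4330
Critical value for a two-sided test at α = 0.05: z_{α/2} = 1.960.
Power = Φ(δ − 1.960) + Φ(−δ − 1.960) = Φ(-0.527) + Φ(-3.393) = 0.2991 + 0.0003 = 0.2994.
Type II error: β = 1 − power = 1 − 0.2994 = 0.7006.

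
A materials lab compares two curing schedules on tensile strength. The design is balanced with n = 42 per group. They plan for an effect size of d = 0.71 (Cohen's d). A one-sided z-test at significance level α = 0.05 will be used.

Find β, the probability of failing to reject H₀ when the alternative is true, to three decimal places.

Noncentrality parameter: δ = d·√(n/2) = 0.71 × √(42/2) = 3.2536
One-sided α = 0.05 → critical value z_{0.05} = 1.645.
Power = Φ(δ − 1.645) = Φ(1.609) = 0.9462.
Type II error: β = 1 − power = 1 − 0.9462 = 0.0538.

β ≈ 0.054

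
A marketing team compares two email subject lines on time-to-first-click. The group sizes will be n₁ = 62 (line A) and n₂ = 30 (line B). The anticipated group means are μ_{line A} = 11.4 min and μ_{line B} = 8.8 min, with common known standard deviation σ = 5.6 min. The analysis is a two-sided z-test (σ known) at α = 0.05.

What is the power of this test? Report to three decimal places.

Standardized effect: d = |μ_{line A} − μ_{line B}| / σ = |11.4 − 8.8| / 5.6 = 0.4643
Noncentrality parameter: δ = d / √(1/n₁ + 1/n₂) = 0.4643 / √(1/62 + 1/30) = 2.0876
Two-sided α = 0.05 → critical value z_{0.025} = 1.960.
Power = Φ(δ − 1.960) + Φ(−δ − 1.960) = Φ(0.128) + Φ(-4.048) = 0.5508 + 0.0000 = 0.5508.

Power ≈ 0.551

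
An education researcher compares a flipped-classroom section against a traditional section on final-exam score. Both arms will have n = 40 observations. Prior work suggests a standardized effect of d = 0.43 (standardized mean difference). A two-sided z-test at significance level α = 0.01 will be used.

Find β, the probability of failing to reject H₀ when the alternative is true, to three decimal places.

Noncentrality parameter: δ = d·√(n/2) = 0.43 × √(40/2) = 1.9230
Critical value for a two-sided test at α = 0.01: z_{α/2} = 2.576.
Power = Φ(δ − 2.576) + Φ(−δ − 2.576) = Φ(-0.653) + Φ(-4.499) = 0.2569 + 0.0000 = 0.2569.
Type II error: β = 1 − power = 1 − 0.2569 = 0.7431.

β ≈ 0.743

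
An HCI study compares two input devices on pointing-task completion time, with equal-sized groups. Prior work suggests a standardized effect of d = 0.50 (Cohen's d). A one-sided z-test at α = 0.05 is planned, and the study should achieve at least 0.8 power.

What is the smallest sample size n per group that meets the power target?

n = 50 per group

For power 0.8 need Φ(δ − z_{0.05}) = 0.8, so δ = z_{0.05} + z_{0.20} = 1.645 + 0.842 = 2.486.
δ = d·√(n/2) ⇒ n = 2(δ/d)² = 2 × (2.486 / 0.50)² = 49.46.
Round up to the next whole unit.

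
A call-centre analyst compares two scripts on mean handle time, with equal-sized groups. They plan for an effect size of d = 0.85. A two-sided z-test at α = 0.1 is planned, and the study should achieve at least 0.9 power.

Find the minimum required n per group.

For power 0.9 need Φ(δ − z_{0.05}) = 0.9, so δ = z_{0.05} + z_{0.10} = 1.645 + 1.282 = 2.926.
(For δ > 0 the lower-tail rejection region contributes negligibly to power, so the one-term inversion is standard.)
δ = d·√(n/2) ⇒ n = 2(δ/d)² = 2 × (2.926 / 0.85)² = 23.71.
Rounding up, n = 24 per group.

n = 24 per group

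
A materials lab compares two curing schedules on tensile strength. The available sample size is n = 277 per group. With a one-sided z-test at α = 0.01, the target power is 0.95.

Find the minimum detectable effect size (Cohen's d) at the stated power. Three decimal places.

Need Φ(δ − 2.326) = 0.95, so δ = 2.326 + 1.645 = 3.971.
δ = d·√(n/2) ⇒ d = δ/√(n/2) = 3.971/√(277/2) = 0.3374.

d ≈ 0.337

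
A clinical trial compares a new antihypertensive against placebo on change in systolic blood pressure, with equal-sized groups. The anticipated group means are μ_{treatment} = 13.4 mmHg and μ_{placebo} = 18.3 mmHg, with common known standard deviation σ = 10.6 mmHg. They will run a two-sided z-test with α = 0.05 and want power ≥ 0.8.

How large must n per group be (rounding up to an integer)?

Standardized effect: d = |μ_{treatment} − μ_{placebo}| / σ = |13.4 − 18.3| / 10.6 = 0.4623
Set Φ(δ − 1.960) = 0.8; then δ − 1.960 = Φ⁻¹(0.8) = 0.842, giving δ = 2.802.
(Ignoring the negligible lower-tail rejection probability gives the usual closed-form inversion.)
δ = d·√(n/2) ⇒ n = 2(δ/d)² = 2 × (2.802 / 0.4623)² = 73.46.
Round up to the next whole unit.

n = 74 per group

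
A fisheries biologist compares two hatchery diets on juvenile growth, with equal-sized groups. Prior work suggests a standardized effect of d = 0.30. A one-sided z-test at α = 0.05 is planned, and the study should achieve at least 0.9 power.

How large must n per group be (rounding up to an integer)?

For power 0.9 need Φ(δ − z_{0.05}) = 0.9, so δ = z_{0.05} + z_{0.10} = 1.645 + 1.282 = 2.926.
δ = d·√(n/2) ⇒ n = 2(δ/d)² = 2 × (2.926 / 0.30)² = 190.31.
Round up to the next whole unit.

n = 191 per group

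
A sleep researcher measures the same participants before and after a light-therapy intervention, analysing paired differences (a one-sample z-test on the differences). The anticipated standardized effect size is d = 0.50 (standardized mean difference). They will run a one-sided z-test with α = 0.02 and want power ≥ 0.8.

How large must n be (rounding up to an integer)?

n = 34

Set Φ(δ − 2.054) = 0.8; then δ − 2.054 = Φ⁻¹(0.8) = 0.842, giving δ = 2.895.
δ = d·√n ⇒ n = (δ/d)² = (2.895 / 0.50)² = 33.53.
Rounding up, n = 34.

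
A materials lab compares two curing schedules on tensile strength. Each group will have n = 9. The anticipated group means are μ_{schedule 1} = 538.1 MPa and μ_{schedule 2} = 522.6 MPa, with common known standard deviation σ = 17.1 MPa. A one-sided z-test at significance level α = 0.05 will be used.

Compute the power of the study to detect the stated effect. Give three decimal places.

Standardized effect: d = |μ_{schedule 1} − μ_{schedule 2}| / σ = |538.1 − 522.6| / 17.1 = 0.9064
Noncentrality parameter: δ = d·√(n/2) = 0.9064 × √(9/2) = 1.9228
Critical value for a one-sided test at α = 0.05: z_α = 1.645.
Power = Φ(δ − 1.645) = Φ(0.278) = 0.6095.

Power ≈ 0.609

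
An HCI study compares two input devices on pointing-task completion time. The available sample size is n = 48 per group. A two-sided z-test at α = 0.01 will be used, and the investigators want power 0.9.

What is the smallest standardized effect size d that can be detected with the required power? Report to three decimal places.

Required noncentrality: δ = z_{0.005} + z_{0.10} = 2.576 + 1.282 = 3.857.
(Lower-tail contribution to power is negligible for δ > 0.)
δ = d·√(n/2) ⇒ d = δ/√(n/2) = 3.857/√(48/2) = 0.7874.

d ≈ 0.787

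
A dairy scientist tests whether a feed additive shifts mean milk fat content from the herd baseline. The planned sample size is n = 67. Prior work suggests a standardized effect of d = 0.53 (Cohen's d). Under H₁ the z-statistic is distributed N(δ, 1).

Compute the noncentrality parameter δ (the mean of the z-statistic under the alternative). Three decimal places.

δ = d·√n = 0.53 × √67 = 4.3382

δ ≈ 4.338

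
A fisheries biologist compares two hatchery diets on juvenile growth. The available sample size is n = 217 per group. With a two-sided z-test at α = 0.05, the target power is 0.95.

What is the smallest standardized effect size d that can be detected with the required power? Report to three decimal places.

d ≈ 0.346

Required noncentrality: δ = z_{0.025} + z_{0.05} = 1.960 + 1.645 = 3.605.
(Lower-tail contribution to power is negligible for δ > 0.)
δ = d·√(n/2) ⇒ d = δ/√(n/2) = 3.605/√(217/2) = 0.3461.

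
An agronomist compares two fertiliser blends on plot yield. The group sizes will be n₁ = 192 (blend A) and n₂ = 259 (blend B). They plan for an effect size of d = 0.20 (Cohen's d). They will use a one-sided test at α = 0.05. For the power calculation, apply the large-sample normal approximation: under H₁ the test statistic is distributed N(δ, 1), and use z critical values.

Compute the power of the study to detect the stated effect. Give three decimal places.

Power ≈ 0.676

Noncentrality parameter: δ = d / √(1/n₁ + 1/n₂) = 0.20 / √(1/192 + 1/259) = 2.1001
One-sided α = 0.05 → critical value z_{0.05} = 1.645.
Power = Φ(δ − 1.645) = Φ(0.455) = 0.6755.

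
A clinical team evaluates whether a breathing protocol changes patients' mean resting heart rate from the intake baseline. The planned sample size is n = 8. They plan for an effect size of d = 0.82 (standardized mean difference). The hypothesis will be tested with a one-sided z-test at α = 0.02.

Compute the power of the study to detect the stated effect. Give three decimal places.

Noncentrality parameter: δ = d·√n = 0.82 × √8 = 2.3193
One-sided α = 0.02 → critical value z_{0.02} = 2.054.
Power = P(Z > 2.054 − δ) = Φ(0.266) = 0.6047.

Power ≈ 0.605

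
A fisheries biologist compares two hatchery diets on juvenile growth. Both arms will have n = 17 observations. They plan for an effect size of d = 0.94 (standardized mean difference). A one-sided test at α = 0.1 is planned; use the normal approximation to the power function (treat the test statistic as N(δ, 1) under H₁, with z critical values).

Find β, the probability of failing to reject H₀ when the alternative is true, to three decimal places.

β ≈ 0.072

Noncentrality parameter: δ = d·√(n/2) = 0.94 × √(17/2) = 2.7405
One-sided α = 0.1 → critical value z_{0.1} = 1.282.
Power = Φ(δ − 1.282) = Φ(1.459) = 0.9277.
Type II error: β = 1 − power = 1 − 0.9277 = 0.0723.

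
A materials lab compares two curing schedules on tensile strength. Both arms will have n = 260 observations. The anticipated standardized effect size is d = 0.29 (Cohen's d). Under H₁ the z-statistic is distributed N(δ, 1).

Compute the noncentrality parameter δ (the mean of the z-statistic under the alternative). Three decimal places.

δ ≈ 3.307

The noncentrality parameter scales effect size by the design's sample-size factor: δ = d·√(n/2) = 0.29 × √(260/2) = 3.3065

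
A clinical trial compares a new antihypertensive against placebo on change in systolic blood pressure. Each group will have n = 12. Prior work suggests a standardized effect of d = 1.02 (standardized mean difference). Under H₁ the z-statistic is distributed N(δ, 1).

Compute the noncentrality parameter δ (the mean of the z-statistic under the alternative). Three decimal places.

δ ≈ 2.498

δ = d·√(n/2) = 1.02 × √(12/2) = 2.4985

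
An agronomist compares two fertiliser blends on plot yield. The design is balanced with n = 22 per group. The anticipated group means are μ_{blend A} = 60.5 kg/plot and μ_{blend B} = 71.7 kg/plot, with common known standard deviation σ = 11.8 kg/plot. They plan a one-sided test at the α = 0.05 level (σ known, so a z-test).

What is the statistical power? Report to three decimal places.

Standardized effect: d = |μ_{blend A} − μ_{blend B}| / σ = |60.5 − 71.7| / 11.8 = 0.9492
Noncentrality parameter: δ = d·√(n/2) = 0.9492 × √(22/2) = 3.1480
Critical value for a one-sided test at α = 0.05: z_α = 1.645.
Power = P(Z > 1.645 − δ) = Φ(1.503) = 0.9336.

Power ≈ 0.934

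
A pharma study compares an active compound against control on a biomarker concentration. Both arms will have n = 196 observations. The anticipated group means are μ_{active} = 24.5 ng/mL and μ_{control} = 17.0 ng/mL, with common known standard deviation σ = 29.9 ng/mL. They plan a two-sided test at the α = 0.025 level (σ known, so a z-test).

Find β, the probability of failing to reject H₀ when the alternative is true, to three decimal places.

Standardized effect: d = |μ_{active} − μ_{control}| / σ = |24.5 − 17.0| / 29.9 = 0.2508
Noncentrality parameter: δ = d·√(n/2) = 0.2508 × √(196/2) = 2.4832
Critical value for a two-sided test at α = 0.025: z_{α/2} = 2.241.
Power = Φ(δ − 2.241) + Φ(−δ − 2.241) = Φ(0.242) + Φ(-4.725) = 0.5955 + 0.0000 = 0.5955.
Type II error: β = 1 − power = 1 − 0.5955 = 0.4045.

β ≈ 0.404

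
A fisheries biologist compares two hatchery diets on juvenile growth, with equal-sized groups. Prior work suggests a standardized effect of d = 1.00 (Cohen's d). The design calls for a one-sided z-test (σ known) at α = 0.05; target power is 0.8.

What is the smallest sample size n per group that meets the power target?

n = 13 per group

For power 0.8 need Φ(δ − z_{0.05}) = 0.8, so δ = z_{0.05} + z_{0.20} = 1.645 + 0.842 = 2.486.
δ = d·√(n/2) ⇒ n = 2(δ/d)² = 2 × (2.486 / 1.00)² = 12.37.
Rounding up, n = 13 per group.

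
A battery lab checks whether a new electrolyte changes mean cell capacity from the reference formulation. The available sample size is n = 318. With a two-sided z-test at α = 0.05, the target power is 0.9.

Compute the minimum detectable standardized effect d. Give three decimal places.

Need Φ(δ − 1.960) = 0.9, so δ = 1.960 + 1.282 = 3.242.
(Lower-tail contribution to power is negligible for δ > 0.)
δ = d·√n ⇒ d = δ/√n = 3.242/√318 = 0.1818.

d ≈ 0.182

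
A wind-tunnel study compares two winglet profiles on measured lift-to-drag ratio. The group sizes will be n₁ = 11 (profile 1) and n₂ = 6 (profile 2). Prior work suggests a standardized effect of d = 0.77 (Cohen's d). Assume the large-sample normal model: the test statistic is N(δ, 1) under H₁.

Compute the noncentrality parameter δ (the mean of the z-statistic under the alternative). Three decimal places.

δ = d / √(1/n₁ + 1/n₂) = 0.77 / √(1/11 + 1/6) = 1.5172

δ ≈ 1.517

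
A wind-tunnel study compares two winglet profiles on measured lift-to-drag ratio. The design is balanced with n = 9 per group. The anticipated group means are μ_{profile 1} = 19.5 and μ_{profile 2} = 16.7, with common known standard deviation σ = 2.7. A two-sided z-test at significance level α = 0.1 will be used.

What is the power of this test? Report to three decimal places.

Standardized effect: d = |μ_{profile 1} − μ_{profile 2}| / σ = |19.5 − 16.7| / 2.7 = 1.0370
Noncentrality parameter: δ = d·√(n/2) = 1.0370 × √(9/2) = 2.1999
Two-sided α = 0.1 → critical value z_{0.05} = 1.645.
Power = Φ(δ − 1.645) + Φ(−δ − 1.645) = Φ(0.555) + Φ(-3.845) = 0.7106 + 0.0001 = 0.7106.

Power ≈ 0.711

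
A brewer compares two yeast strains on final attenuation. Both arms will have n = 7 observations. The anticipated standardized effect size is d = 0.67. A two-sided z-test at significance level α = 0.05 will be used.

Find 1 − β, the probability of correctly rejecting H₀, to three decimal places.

Noncentrality parameter: δ = d·√(n/2) = 0.67 × √(7/2) = 1.2535
Critical value for a two-sided test at α = 0.05: z_{α/2} = 1.960.
Power = Φ(δ − 1.960) + Φ(−δ − 1.960) = Φ(-0.707) + Φ(-3.213) = 0.2399 + 0.0007 = 0.2406.

Power ≈ 0.241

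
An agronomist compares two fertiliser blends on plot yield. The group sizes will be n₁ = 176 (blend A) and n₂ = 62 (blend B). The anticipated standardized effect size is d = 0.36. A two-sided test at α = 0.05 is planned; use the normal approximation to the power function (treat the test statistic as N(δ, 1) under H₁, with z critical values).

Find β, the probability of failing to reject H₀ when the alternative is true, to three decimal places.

β ≈ 0.316

Noncentrality parameter: δ = d / √(1/n₁ + 1/n₂) = 0.36 / √(1/176 + 1/62) = 2.4376
Two-sided α = 0.05 → critical value z_{0.025} = 1.960.
Power = Φ(δ − 1.960) + Φ(−δ − 1.960) = Φ(0.478) + Φ(-4.398) = 0.6836 + 0.0000 = 0.6836.
Type II error: β = 1 − power = 1 − 0.6836 = 0.3164.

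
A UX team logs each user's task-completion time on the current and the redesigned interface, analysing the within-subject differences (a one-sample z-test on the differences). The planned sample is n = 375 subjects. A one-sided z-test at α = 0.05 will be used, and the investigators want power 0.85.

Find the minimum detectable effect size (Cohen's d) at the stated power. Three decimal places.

Required noncentrality: δ = z_{0.05} + z_{0.15} = 1.645 + 1.036 = 2.681.
δ = d·√n ⇒ d = δ/√n = 2.681/√375 = 0.1385.

d ≈ 0.138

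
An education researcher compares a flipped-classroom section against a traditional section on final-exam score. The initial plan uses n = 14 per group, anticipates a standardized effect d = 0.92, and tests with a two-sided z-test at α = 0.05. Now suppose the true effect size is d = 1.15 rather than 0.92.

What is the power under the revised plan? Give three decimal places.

Power ≈ 0.861

With d = 1.15: δ = d·√(n/2) = 1.15 × √(14/2) = 3.0426. Critical value z_{0.025} = 1.960.
Revised power = Φ(δ − 1.960) + Φ(−δ − 1.960) = Φ(1.083) + Φ(-5.003) = 0.8605 + 0.0000 = 0.8605.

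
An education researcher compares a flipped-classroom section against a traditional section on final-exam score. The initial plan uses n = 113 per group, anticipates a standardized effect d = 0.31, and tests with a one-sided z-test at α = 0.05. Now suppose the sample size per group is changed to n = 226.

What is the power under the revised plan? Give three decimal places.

With n = 226 per group: δ = d·√(n/2) = 0.31 × √(226/2) = 3.2953. Critical value z_{0.05} = 1.645.
Revised power = Φ(δ − 1.645) = Φ(1.650) = 0.9506.

Power ≈ 0.951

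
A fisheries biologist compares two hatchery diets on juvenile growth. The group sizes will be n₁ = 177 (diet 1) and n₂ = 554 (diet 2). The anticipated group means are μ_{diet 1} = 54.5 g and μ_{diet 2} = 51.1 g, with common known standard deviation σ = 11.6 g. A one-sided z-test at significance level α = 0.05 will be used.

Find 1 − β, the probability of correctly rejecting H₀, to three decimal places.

Power ≈ 0.960

Standardized effect: d = |μ_{diet 1} − μ_{diet 2}| / σ = |54.5 − 51.1| / 11.6 = 0.2931
Noncentrality parameter: δ = d / √(1/n₁ + 1/n₂) = 0.2931 / √(1/177 + 1/554) = 3.3947
One-sided α = 0.05 → critical value z_{0.05} = 1.645.
Power = Φ(δ − 1.645) = Φ(1.750) = 0.9599.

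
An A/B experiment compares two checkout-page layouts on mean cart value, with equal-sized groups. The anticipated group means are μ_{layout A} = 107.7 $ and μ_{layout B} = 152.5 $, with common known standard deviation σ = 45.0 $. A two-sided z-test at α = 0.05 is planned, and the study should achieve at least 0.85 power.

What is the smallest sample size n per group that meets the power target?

Standardized effect: d = |μ_{layout A} − μ_{layout B}| / σ = |107.7 − 152.5| / 45.0 = 0.9956
Set Φ(δ − 1.960) = 0.85; then δ − 1.960 = Φ⁻¹(0.85) = 1.036, giving δ = 2.996.
(For δ > 0 the lower-tail rejection region contributes negligibly to power, so the one-term inversion is standard.)
δ = d·√(n/2) ⇒ n = 2(δ/d)² = 2 × (2.996 / 0.9956)² = 18.12.
Round up to the next whole unit.

n = 19 per group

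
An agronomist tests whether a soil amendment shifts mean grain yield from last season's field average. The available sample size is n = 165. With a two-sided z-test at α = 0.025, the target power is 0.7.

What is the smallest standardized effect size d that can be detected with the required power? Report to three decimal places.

Required noncentrality: δ = z_{0.0125} + z_{0.30} = 2.241 + 0.524 = 2.766.
(Lower-tail contribution to power is negligible for δ > 0.)
δ = d·√n ⇒ d = δ/√n = 2.766/√165 = 0.2153.

d ≈ 0.215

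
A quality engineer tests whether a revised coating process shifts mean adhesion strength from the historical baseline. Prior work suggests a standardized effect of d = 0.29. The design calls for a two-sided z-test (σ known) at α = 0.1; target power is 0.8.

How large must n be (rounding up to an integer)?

For power 0.8 need Φ(δ − z_{0.05}) = 0.8, so δ = z_{0.05} + z_{0.20} = 1.645 + 0.842 = 2.486.
(For δ > 0 the lower-tail rejection region contributes negligibly to power, so the one-term inversion is standard.)
δ = d·√n ⇒ n = (δ/d)² = (2.486 / 0.29)² = 73.51.
Round up to the next whole unit.

n = 74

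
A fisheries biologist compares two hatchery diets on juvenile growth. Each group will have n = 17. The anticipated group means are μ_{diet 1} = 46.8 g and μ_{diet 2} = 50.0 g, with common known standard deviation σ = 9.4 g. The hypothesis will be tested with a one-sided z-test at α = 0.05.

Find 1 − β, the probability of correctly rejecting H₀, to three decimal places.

Standardized effect: d = |μ_{diet 1} − μ_{diet 2}| / σ = |46.8 − 50.0| / 9.4 = 0.3404
Noncentrality parameter: δ = d·√(n/2) = 0.3404 × √(17/2) = 0.9925
One-sided α = 0.05 → critical value z_{0.05} = 1.645.
Power = Φ(δ − 1.645) = Φ(-0.652) = 0.2571.

Power ≈ 0.257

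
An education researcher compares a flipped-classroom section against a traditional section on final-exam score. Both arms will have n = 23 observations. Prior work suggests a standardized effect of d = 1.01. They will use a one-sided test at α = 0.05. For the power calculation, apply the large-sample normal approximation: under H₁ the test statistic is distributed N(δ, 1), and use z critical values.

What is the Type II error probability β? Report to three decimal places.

β ≈ 0.038

Noncentrality parameter: λ = d·√(n/2) = 1.01 × √(23/2) = 3.4251
One-sided α = 0.05 → critical value z_{0.05} = 1.645.
Power = Φ(λ − 1.645) = Φ(1.780) = 0.9625.
Type II error: β = 1 − power = 1 − 0.9625 = 0.0375.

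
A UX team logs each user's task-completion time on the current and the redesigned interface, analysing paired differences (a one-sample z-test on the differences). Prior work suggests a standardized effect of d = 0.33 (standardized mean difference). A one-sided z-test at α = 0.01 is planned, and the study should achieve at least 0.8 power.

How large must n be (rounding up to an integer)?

Set Φ(δ − 2.326) = 0.8; then δ − 2.326 = Φ⁻¹(0.8) = 0.842, giving δ = 3.168.
δ = d·√n ⇒ n = (δ/d)² = (3.168 / 0.33)² = 92.16.
Round up to the next whole unit.

n = 93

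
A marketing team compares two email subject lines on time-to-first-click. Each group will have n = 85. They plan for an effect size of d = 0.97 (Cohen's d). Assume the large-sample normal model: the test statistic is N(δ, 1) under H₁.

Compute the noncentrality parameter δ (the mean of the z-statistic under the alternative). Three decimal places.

The noncentrality parameter scales effect size by the design's sample-size factor: δ = d·√(n/2) = 0.97 × √(85/2) = 6.3236

δ ≈ 6.324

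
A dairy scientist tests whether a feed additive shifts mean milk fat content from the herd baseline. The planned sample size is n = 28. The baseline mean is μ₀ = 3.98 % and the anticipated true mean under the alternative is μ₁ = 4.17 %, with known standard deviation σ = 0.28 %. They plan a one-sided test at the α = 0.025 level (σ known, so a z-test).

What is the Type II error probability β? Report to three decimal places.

Standardized effect: d = |μ₁ − μ₀| / σ = |4.17 − 3.98| / 0.28 = 0.6786
Noncentrality parameter: δ = d·√n = 0.6786 × √28 = 3.5907
One-sided α = 0.025 → critical value z_{0.025} = 1.960.
Power = Φ(δ − 1.960) = Φ(1.631) = 0.9485.
Type II error: β = 1 − power = 1 − 0.9485 = 0.0515.

β ≈ 0.051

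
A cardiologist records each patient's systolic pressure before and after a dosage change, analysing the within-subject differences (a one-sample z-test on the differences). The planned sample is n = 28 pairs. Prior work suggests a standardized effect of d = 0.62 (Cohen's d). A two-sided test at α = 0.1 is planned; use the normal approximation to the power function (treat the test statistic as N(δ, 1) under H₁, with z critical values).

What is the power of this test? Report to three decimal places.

Power ≈ 0.949

Noncentrality parameter: δ = d·√n = 0.62 × √28 = 3.2807
Critical value for a two-sided test at α = 0.1: z_{α/2} = 1.645.
Power = Φ(δ − 1.645) + Φ(−δ − 1.645) = Φ(1.636) + Φ(-4.926) = 0.9491 + 0.0000 = 0.9491.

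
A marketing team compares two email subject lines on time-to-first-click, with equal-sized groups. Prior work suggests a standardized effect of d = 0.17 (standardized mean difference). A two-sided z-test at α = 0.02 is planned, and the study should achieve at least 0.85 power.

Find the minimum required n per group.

n = 783 per group

Set Φ(δ − 2.326) = 0.85; then δ − 2.326 = Φ⁻¹(0.85) = 1.036, giving δ = 3.363.
(The Φ(−δ − z_{α/2}) term is vanishingly small for δ > 0 and is dropped in the standard sample-size formula.)
δ = d·√(n/2) ⇒ n = 2(δ/d)² = 2 × (3.363 / 0.17)² = 782.58.
Rounding up, n = 783 per group.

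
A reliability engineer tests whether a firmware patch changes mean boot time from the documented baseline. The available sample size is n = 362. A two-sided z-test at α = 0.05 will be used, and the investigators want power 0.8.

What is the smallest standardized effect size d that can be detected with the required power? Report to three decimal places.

Required noncentrality: δ = z_{0.025} + z_{0.20} = 1.960 + 0.842 = 2.802.
(The second rejection-region term Φ(−δ − z_{α/2}) is negligible and dropped.)
δ = d·√n ⇒ d = δ/√n = 2.802/√362 = 0.1472.

d ≈ 0.147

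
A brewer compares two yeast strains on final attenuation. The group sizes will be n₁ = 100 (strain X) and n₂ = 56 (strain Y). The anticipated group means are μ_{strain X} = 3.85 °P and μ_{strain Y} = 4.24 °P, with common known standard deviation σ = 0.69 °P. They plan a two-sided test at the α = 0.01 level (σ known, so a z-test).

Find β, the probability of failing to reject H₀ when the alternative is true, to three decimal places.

Standardized effect: d = |μ_{strain X} − μ_{strain Y}| / σ = |3.85 − 4.24| / 0.69 = 0.5652
Noncentrality parameter: δ = d / √(1/n₁ + 1/n₂) = 0.5652 / √(1/100 + 1/56) = 3.3865
Critical value for a two-sided test at α = 0.01: z_{α/2} = 2.576.
Power = Φ(δ − 2.576) + Φ(−δ − 2.576) = Φ(0.811) + Φ(-5.962) = 0.7912 + 0.0000 = 0.7912.
Type II error: β = 1 − power = 1 − 0.7912 = 0.2088.

β ≈ 0.209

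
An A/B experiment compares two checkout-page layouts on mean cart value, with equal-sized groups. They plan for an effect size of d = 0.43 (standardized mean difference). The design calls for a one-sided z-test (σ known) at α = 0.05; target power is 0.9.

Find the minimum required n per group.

For power 0.9 need Φ(δ − z_{0.05}) = 0.9, so δ = z_{0.05} + z_{0.10} = 1.645 + 1.282 = 2.926.
δ = d·√(n/2) ⇒ n = 2(δ/d)² = 2 × (2.926 / 0.43)² = 92.63.
Round up to the next whole unit.

n = 93 per group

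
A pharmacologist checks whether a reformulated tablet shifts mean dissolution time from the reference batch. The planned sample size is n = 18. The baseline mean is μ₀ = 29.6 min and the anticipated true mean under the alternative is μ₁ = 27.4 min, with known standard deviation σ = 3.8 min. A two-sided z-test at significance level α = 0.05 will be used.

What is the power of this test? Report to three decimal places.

Power ≈ 0.690

Standardized effect: d = |μ₁ − μ₀| / σ = |27.4 − 29.6| / 3.8 = 0.5789
Noncentrality parameter: δ = d·√n = 0.5789 × √18 = 2.4563
Critical value for a two-sided test at α = 0.05: z_{α/2} = 1.960.
Power = Φ(δ − 1.960) + Φ(−δ − 1.960) = Φ(0.496) + Φ(-4.416) = 0.6902 + 0.0000 = 0.6902.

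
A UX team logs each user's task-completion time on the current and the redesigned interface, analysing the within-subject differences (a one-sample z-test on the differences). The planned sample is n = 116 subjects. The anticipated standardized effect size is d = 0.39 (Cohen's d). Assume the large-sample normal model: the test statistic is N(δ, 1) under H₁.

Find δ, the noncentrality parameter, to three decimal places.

The noncentrality parameter scales effect size by the design's sample-size factor: δ = d·√n = 0.39 × √116 = 4.2004

δ ≈ 4.200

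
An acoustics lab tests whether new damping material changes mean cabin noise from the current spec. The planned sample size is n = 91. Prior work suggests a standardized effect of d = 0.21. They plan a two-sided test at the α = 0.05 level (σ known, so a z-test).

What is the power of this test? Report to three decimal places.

Power ≈ 0.517

Noncentrality parameter: δ = d·√n = 0.21 × √91 = 2.0033
Critical value for a two-sided test at α = 0.05: z_{α/2} = 1.960.
Power = Φ(δ − 1.960) + Φ(−δ − 1.960) = Φ(0.043) + Φ(-3.963) = 0.5173 + 0.0000 = 0.5173.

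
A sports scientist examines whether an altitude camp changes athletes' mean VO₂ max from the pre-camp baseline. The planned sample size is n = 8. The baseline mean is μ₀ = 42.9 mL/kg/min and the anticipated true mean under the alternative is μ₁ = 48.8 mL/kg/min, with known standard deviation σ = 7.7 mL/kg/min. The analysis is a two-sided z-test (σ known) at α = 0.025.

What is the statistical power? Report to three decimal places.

Power ≈ 0.470

Standardized effect: d = |μ₁ − μ₀| / σ = |48.8 − 42.9| / 7.7 = 0.7662
Noncentrality parameter: δ = d·√n = 0.7662 × √8 = 2.1672
Critical value for a two-sided test at α = 0.025: z_{α/2} = 2.241.
Power = Φ(δ − 2.241) + Φ(−δ − 2.241) = Φ(-0.074) + Φ(-4.409) = 0.4704 + 0.0000 = 0.4704.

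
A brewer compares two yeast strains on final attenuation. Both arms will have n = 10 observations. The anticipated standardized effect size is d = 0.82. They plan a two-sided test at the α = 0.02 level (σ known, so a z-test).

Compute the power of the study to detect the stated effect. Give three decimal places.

Noncentrality parameter: δ = d·√(n/2) = 0.82 × √(10/2) = 1.8336
Two-sided α = 0.02 → critical value z_{0.01} = 2.326.
Power = Φ(δ − 2.326) + Φ(−δ − 2.326) = Φ(-0.493) + Φ(-4.160) = 0.3111 + 0.0000 = 0.3111.

Power ≈ 0.311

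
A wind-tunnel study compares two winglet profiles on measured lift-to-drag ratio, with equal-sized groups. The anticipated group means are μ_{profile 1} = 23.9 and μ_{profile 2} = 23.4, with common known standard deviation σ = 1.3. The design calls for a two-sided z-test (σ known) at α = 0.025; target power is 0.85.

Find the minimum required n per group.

n = 146 per group

Standardized effect: d = |μ_{profile 1} − μ_{profile 2}| / σ = |23.9 − 23.4| / 1.3 = 0.3846
For power 0.85 need Φ(δ − z_{0.0125}) = 0.85, so δ = z_{0.0125} + z_{0.15} = 2.241 + 1.036 = 3.278.
(For δ > 0 the lower-tail rejection region contributes negligibly to power, so the one-term inversion is standard.)
δ = d·√(n/2) ⇒ n = 2(δ/d)² = 2 × (3.278 / 0.3846)² = 145.26.
Round up to the next whole unit.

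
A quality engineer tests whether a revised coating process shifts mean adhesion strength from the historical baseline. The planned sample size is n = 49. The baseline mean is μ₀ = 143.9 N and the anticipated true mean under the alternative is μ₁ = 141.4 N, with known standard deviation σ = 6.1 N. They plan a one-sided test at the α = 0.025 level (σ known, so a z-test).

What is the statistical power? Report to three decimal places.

Power ≈ 0.818

Standardized effect: d = |μ₁ − μ₀| / σ = |141.4 − 143.9| / 6.1 = 0.4098
Noncentrality parameter: δ = d·√n = 0.4098 × √49 = 2.8689
Critical value for a one-sided test at α = 0.025: z_α = 1.960.
Power = Φ(δ − 1.960) = Φ(0.909) = 0.8183.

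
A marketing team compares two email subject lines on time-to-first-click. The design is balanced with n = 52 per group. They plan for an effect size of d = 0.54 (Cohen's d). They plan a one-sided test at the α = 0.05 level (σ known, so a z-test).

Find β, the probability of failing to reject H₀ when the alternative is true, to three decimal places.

Noncentrality parameter: δ = d·√(n/2) = 0.54 × √(52/2) = 2.7535
Critical value for a one-sided test at α = 0.05: z_α = 1.645.
Power = P(Z > 1.645 − δ) = Φ(1.109) = 0.8662.
Type II error: β = 1 − power = 1 − 0.8662 = 0.1338.

β ≈ 0.134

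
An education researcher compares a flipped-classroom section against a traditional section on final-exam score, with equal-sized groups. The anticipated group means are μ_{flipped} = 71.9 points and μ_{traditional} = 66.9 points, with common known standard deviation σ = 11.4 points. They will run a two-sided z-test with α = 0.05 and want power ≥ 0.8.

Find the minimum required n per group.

n = 82 per group

Standardized effect: d = |μ_{flipped} − μ_{traditional}| / σ = |71.9 − 66.9| / 11.4 = 0.4386
For power 0.8 need Φ(δ − z_{0.025}) = 0.8, so δ = z_{0.025} + z_{0.20} = 1.960 + 0.842 = 2.802.
(The Φ(−δ − z_{α/2}) term is vanishingly small for δ > 0 and is dropped in the standard sample-size formula.)
δ = d·√(n/2) ⇒ n = 2(δ/d)² = 2 × (2.802 / 0.4386)² = 81.60.
Rounding up, n = 82 per group.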